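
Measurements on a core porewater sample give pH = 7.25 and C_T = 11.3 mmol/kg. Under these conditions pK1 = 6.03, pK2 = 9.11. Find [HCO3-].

[HCO3⁻] = 10.5 mmol/kg

α₁ = 1 / (1 + [H⁺]/K1 + K2/[H⁺]) = 1 / (1 + 10^-1.22 + 10^-1.86)
   = 1 / (1 + 0.060256 + 0.013804) = 1/1.0741 = 0.9310
[HCO3⁻] = α₁ × DIC = 0.9310 × 11.3 = 10.5 mmol/kg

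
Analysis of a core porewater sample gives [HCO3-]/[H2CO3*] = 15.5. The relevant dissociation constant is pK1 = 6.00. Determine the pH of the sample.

From K1 = [H⁺][HCO3-]/[H2CO3*]:  pH = pK1 + log₁₀([HCO3-]/[H2CO3*])
log₁₀(15.5) = +1.190
pH = 6.00 + (+1.190) = 7.19

pH = 7.19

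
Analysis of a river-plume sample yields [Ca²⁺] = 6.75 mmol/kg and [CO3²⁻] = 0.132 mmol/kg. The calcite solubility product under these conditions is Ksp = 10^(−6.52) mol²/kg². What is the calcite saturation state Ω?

Ksp = 10^(−6.52) = 3.020×10^-7
Ω = [Ca²⁺][CO3²⁻]/Ksp = (6.75×10^-3)(0.132×10^-3) / 3.020×10^-7 = 2.95

Ω = 2.95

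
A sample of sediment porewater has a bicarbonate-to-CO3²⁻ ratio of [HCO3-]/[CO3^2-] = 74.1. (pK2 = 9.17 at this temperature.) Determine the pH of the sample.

From K2 = [H⁺][CO3^2-]/[HCO3-]:  pH = pK2 − log₁₀([HCO3-]/[CO3^2-])
log₁₀(74.1) = +1.870
pH = 9.17 − (+1.870) = 7.30

pH = 7.30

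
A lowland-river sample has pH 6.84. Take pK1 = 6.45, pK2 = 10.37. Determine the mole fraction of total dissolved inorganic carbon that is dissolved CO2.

α₀ = 1 / (1 + K1/[H⁺] + K1K2/[H⁺]²) = 1 / (1 + 10^+0.39 + 10^-3.14)
   = 1 / (1 + 2.4547 + 0.00072444) = 1/3.4554 = 0.2894

α₀ = 0.289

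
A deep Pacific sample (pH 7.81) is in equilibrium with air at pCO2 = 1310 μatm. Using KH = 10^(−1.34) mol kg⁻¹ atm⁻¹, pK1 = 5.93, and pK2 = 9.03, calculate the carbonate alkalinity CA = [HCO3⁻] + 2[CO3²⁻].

CA = 5.09 mmol/kg

[CO2*] = KH · pCO2 = 10^(−1.34) × 1310×10^-6 = 5.988×10^-5 mol/kg
α₀ = 1/(1 + K1/[H⁺] + K1K2/[H⁺]²) = 1/(1 + 10^+1.88 + 10^+0.66) = 0.01228
DIC = [CO2*]/α₀ = 5.988×10^-5 / 0.01228 = 4.876 mmol/kg
CA = (α₁ + 2α₂)·DIC = (0.9316 + 2×0.05613) × 4.876 = 5.09 mmol/kg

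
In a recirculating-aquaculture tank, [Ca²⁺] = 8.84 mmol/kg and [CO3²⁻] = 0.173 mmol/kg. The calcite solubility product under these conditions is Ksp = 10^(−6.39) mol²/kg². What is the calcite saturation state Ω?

Ksp = 10^(−6.39) = 4.074×10^-7
Ω = [Ca²⁺][CO3²⁻]/Ksp = (8.84×10^-3)(0.173×10^-3) / 4.074×10^-7 = 3.75

Ω = 3.75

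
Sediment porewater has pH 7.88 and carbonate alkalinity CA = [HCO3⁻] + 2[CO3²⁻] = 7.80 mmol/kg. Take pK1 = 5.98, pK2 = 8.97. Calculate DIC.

DIC = 7.34 mmol/kg

CA = [HCO3⁻] + 2[CO3²⁻] = (α₁ + 2α₂)·DIC
At pH 7.88: [H⁺]/K1 = 10^-1.90 = 0.012589, K2/[H⁺] = 10^-1.09 = 0.081283
α₁ = 1/(1 + 0.012589 + 0.081283) = 1/1.0939 = 0.9142; α₂ = α₁·K2/[H⁺] = 0.07431
α₁ + 2α₂ = 1.0628
DIC = CA / (α₁ + 2α₂) = 7.80 / 1.0628 = 7.34 mmol/kg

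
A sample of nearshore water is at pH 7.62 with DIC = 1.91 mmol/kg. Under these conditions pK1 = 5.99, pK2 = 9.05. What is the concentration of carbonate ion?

[CO3²⁻] = 0.0669 mmol/kg

α₂ = 1 / (1 + [H⁺]/K2 + [H⁺]²/(K1K2)) = 1 / (1 + 10^+1.43 + 10^-0.20)
   = 1 / (1 + 26.915 + 0.63096) = 1/28.546 = 0.03503
[CO3²⁻] = α₂ × DIC = 0.03503 × 1.91 = 0.0669 mmol/kg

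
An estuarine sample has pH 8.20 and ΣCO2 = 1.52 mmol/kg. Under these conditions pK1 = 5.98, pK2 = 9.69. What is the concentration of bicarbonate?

[HCO3⁻] = 1.46 mmol/kg

α₁ = 1 / (1 + [H⁺]/K1 + K2/[H⁺]) = 1 / (1 + 10^-2.22 + 10^-1.49)
   = 1 / (1 + 0.0060256 + 0.032359) = 1/1.0384 = 0.9630
[HCO3⁻] = α₁ × DIC = 0.9630 × 1.52 = 1.46 mmol/kg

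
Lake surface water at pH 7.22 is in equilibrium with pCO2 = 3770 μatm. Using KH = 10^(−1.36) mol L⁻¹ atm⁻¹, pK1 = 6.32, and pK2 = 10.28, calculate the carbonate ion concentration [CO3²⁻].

[CO3²⁻] = 1.14 μmol/L

[CO2*] = KH · pCO2 = 10^(−1.36) × 3770×10^-6 = 1.646×10^-4 mol/L
α₀ = 1/(1 + K1/[H⁺] + K1K2/[H⁺]²) = 1/(1 + 10^+0.90 + 10^-2.16) = 0.1117
DIC = [CO2*]/α₀ = 1.646×10^-4 / 0.1117 = 1.473 mmol/L
[CO3²⁻] = α₂·DIC; α₂ = 0.0007730, so [CO3²⁻] = 0.0007730 × 1.473 = 0.00114 mmol/L = 1.14 μmol/L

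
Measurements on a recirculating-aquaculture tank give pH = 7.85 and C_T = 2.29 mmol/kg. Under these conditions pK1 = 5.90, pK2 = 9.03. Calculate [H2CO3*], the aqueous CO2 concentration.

[CO2*] = 0.0239 mmol/kg

α₀ = 1 / (1 + K1/[H⁺] + K1K2/[H⁺]²) = 1 / (1 + 10^+1.95 + 10^+0.77)
   = 1 / (1 + 89.125 + 5.8884) = 1/96.014 = 0.01042
[CO2*] = α₀ × DIC = 0.01042 × 2.29 = 0.0239 mmol/kg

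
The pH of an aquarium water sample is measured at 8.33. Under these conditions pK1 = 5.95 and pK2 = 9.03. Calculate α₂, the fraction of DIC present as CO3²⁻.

α₂ = 1 / (1 + [H⁺]/K2 + [H⁺]²/(K1K2)) = 1 / (1 + 10^+0.70 + 10^-1.68)
   = 1 / (1 + 5.0119 + 0.020893) = 1/6.0328 = 0.1658

α₂ = 0.166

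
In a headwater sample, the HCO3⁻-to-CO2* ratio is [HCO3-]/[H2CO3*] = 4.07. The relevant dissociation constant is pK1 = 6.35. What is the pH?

From K1 = [H⁺][HCO3-]/[H2CO3*]:  pH = pK1 + log₁₀([HCO3-]/[H2CO3*])
log₁₀(4.07) = +0.610
pH = 6.35 + (+0.610) = 6.96

pH = 6.96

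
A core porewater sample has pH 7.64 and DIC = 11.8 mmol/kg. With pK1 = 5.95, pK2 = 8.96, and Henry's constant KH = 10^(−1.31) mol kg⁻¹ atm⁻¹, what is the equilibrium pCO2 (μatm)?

α₀ = 1 / (1 + K1/[H⁺] + K1K2/[H⁺]²) = 1 / (1 + 10^+1.69 + 10^+0.37)
   = 1 / (1 + 48.978 + 2.3442) = 1/52.322 = 0.01911
[CO2*] = α₀ × DIC = 0.01911 × 11.8 = 0.2255 mmol/kg
pCO2 = [CO2*]/KH = 2.255×10^-4 / 4.898×10^-2 = 4600 μatm

pCO2 = 4600 μatm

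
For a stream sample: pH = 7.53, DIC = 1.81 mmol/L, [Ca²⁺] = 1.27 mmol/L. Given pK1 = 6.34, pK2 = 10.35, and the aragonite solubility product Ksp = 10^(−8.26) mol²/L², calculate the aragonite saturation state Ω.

α₂ = 1 / (1 + [H⁺]/K2 + [H⁺]²/(K1K2)) = 1 / (1 + 10^+2.82 + 10^+1.63)
   = 1 / (1 + 660.69 + 42.658) = 1/704.35 = 0.001420
[CO3²⁻] = α₂ × DIC = 0.001420 × 1.81 = 0.002570 mmol/L = 2.570 μmol/L
Ksp = 10^(−8.26) = 5.495×10^-9
Ω = [Ca²⁺][CO3²⁻]/Ksp = (1.27×10^-3)(2.570×10^-6) / 5.495×10^-9 = 0.594

Ω = 0.594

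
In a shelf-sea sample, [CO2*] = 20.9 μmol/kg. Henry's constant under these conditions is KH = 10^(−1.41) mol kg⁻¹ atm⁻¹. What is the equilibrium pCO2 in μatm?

KH = 10^(−1.41) = 3.890×10^-2 mol kg⁻¹ atm⁻¹
pCO2 = [CO2*]/KH = 20.9×10^-6 / 3.890×10^-2 = 5.37×10^-4 atm = 537 μatm

pCO2 = 537 μatm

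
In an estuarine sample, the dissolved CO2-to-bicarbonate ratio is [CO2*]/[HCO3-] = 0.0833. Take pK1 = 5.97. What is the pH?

pH = 7.05

From K1 = [H⁺][HCO3-]/[CO2*]:  pH = pK1 − log₁₀([CO2*]/[HCO3-])
log₁₀(0.0833) = -1.079
pH = 5.97 − (-1.079) = 7.05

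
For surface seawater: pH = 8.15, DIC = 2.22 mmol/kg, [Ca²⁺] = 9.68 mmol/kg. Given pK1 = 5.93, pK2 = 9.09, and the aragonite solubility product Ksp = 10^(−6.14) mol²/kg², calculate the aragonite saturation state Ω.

Ω = 3.04

α₂ = 1 / (1 + [H⁺]/K2 + [H⁺]²/(K1K2)) = 1 / (1 + 10^+0.94 + 10^-1.28)
   = 1 / (1 + 8.7096 + 0.052481) = 1/9.7621 = 0.1024
[CO3²⁻] = α₂ × DIC = 0.1024 × 2.22 = 0.2274 mmol/kg
Ksp = 10^(−6.14) = 7.244×10^-7
Ω = [Ca²⁺][CO3²⁻]/Ksp = (9.68×10^-3)(2.274×10^-4) / 7.244×10^-7 = 3.04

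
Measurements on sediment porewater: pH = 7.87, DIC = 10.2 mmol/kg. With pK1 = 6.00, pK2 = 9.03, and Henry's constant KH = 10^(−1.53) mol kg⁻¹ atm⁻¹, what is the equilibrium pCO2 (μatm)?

α₀ = 1 / (1 + K1/[H⁺] + K1K2/[H⁺]²) = 1 / (1 + 10^+1.87 + 10^+0.71)
   = 1 / (1 + 74.131 + 5.1286) = 1/80.260 = 0.01246
[CO2*] = α₀ × DIC = 0.01246 × 10.2 = 0.1271 mmol/kg
pCO2 = [CO2*]/KH = 1.271×10^-4 / 2.951×10^-2 = 4310 μatm

pCO2 = 4310 μatm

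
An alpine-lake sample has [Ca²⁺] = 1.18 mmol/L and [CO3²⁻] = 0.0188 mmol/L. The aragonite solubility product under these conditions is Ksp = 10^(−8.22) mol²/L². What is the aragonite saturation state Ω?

Ω = 3.68

Ksp = 10^(−8.22) = 6.026×10^-9
Ω = [Ca²⁺][CO3²⁻]/Ksp = (1.18×10^-3)(0.0188×10^-3) / 6.026×10^-9 = 3.68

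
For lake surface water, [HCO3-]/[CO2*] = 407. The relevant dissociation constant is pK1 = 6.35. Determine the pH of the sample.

From K1 = [H⁺][HCO3-]/[CO2*]:  pH = pK1 + log₁₀([HCO3-]/[CO2*])
log₁₀(407) = +2.610
pH = 6.35 + (+2.610) = 8.96

pH = 8.96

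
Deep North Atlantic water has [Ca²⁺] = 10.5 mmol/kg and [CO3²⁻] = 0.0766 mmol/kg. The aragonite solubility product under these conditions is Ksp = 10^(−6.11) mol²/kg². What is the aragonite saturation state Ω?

Ω = 1.04

Ksp = 10^(−6.11) = 7.762×10^-7
Ω = [Ca²⁺][CO3²⁻]/Ksp = (10.5×10^-3)(0.0766×10^-3) / 7.762×10^-7 = 1.04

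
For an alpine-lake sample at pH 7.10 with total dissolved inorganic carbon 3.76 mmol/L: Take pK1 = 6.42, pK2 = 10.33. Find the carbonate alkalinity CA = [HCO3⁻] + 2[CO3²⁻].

CA = 3.11 mmol/L

CA = [HCO3⁻] + 2[CO3²⁻] = (α₁ + 2α₂)·DIC
At pH 7.10: [H⁺]/K1 = 10^-0.68 = 0.20893, K2/[H⁺] = 10^-3.23 = 0.00058884
α₁ = 1/(1 + 0.20893 + 0.00058884) = 1/1.2095 = 0.8268; α₂ = α₁·K2/[H⁺] = 0.0004868
α₁ + 2α₂ = 0.8277
CA = 0.8277 × 3.76 = 3.11 mmol/L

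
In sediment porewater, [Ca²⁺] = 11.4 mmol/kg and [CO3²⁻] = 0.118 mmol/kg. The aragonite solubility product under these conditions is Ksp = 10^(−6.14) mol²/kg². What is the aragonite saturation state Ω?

Ω = 1.86

Ksp = 10^(−6.14) = 7.244×10^-7
Ω = [Ca²⁺][CO3²⁻]/Ksp = (11.4×10^-3)(0.118×10^-3) / 7.244×10^-7 = 1.86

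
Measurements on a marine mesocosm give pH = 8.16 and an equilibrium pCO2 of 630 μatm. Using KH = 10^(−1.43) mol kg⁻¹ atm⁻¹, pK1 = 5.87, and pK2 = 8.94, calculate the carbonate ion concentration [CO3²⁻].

[CO3²⁻] = 0.757 mmol/kg

[CO2*] = KH · pCO2 = 10^(−1.43) × 630×10^-6 = 2.341×10^-5 mol/kg
α₀ = 1/(1 + K1/[H⁺] + K1K2/[H⁺]²) = 1/(1 + 10^+2.29 + 10^+1.51) = 0.004379
DIC = [CO2*]/α₀ = 2.341×10^-5 / 0.004379 = 5.345 mmol/kg
[CO3²⁻] = α₂·DIC; α₂ = 0.1417, so [CO3²⁻] = 0.1417 × 5.345 = 0.757 mmol/kg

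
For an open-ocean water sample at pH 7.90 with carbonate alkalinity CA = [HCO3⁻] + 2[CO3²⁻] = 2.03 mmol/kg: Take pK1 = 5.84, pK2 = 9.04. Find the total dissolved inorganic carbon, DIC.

CA = [HCO3⁻] + 2[CO3²⁻] = (α₁ + 2α₂)·DIC
At pH 7.90: [H⁺]/K1 = 10^-2.06 = 0.0087096, K2/[H⁺] = 10^-1.14 = 0.072444
α₁ = 1/(1 + 0.0087096 + 0.072444) = 1/1.0812 = 0.9249; α₂ = α₁·K2/[H⁺] = 0.06701
α₁ + 2α₂ = 1.0589
DIC = CA / (α₁ + 2α₂) = 2.03 / 1.0589 = 1.92 mmol/kg

DIC = 1.92 mmol/kg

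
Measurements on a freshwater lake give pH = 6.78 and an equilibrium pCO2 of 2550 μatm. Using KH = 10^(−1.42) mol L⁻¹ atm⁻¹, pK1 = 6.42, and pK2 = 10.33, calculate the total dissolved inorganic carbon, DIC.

DIC = 0.319 mmol/L

[CO2*] = KH · pCO2 = 10^(−1.42) × 2550×10^-6 = 9.695×10^-5 mol/L
α₀ = 1/(1 + K1/[H⁺] + K1K2/[H⁺]²) = 1/(1 + 10^+0.36 + 10^-3.19) = 0.3038
DIC = [CO2*]/α₀ = 9.695×10^-5 / 0.3038 = 0.319 mmol/L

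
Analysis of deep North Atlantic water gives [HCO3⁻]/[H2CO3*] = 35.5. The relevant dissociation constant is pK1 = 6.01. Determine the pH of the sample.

pH = 7.56

From K1 = [H⁺][HCO3⁻]/[H2CO3*]:  pH = pK1 + log₁₀([HCO3⁻]/[H2CO3*])
log₁₀(35.5) = +1.550
pH = 6.01 + (+1.550) = 7.56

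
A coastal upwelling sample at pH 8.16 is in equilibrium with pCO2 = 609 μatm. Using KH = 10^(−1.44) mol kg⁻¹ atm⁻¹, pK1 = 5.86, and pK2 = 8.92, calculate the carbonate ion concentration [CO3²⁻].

[CO2*] = KH · pCO2 = 10^(−1.44) × 609×10^-6 = 2.211×10^-5 mol/kg
α₀ = 1/(1 + K1/[H⁺] + K1K2/[H⁺]²) = 1/(1 + 10^+2.30 + 10^+1.54) = 0.004252
DIC = [CO2*]/α₀ = 2.211×10^-5 / 0.004252 = 5.201 mmol/kg
[CO3²⁻] = α₂·DIC; α₂ = 0.1474, so [CO3²⁻] = 0.1474 × 5.201 = 0.767 mmol/kg

[CO3²⁻] = 0.767 mmol/kg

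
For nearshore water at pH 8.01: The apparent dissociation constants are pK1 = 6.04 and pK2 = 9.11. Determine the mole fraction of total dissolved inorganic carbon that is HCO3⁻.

α₁ = 1 / (1 + [H⁺]/K1 + K2/[H⁺]) = 1 / (1 + 10^-1.97 + 10^-1.10)
   = 1 / (1 + 0.010715 + 0.079433) = 1/1.0901 = 0.9173

α₁ = 0.917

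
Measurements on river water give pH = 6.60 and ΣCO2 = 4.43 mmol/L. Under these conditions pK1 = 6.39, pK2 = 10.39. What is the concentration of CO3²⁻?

α₂ = 1 / (1 + [H⁺]/K2 + [H⁺]²/(K1K2)) = 1 / (1 + 10^+3.79 + 10^+3.58)
   = 1 / (1 + 6166.0 + 3801.9) = 1/9968.8 = 0.0001003
[CO3²⁻] = α₂ × DIC = 0.0001003 × 4.43 = 0.000444 mmol/L = 0.444 μmol/L

[CO3²⁻] = 0.444 μmol/L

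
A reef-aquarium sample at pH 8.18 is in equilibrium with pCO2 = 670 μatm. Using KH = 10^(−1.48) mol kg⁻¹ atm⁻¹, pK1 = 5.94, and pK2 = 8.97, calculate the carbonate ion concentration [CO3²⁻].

[CO2*] = KH · pCO2 = 10^(−1.48) × 670×10^-6 = 2.219×10^-5 mol/kg
α₀ = 1/(1 + K1/[H⁺] + K1K2/[H⁺]²) = 1/(1 + 10^+2.24 + 10^+1.45) = 0.004927
DIC = [CO2*]/α₀ = 2.219×10^-5 / 0.004927 = 4.503 mmol/kg
[CO3²⁻] = α₂·DIC; α₂ = 0.1389, so [CO3²⁻] = 0.1389 × 4.503 = 0.625 mmol/kg

[CO3²⁻] = 0.625 mmol/kg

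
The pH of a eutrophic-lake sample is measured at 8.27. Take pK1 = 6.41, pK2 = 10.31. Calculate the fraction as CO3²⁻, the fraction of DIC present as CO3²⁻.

α₂ = 0.00892

α₂ = 1 / (1 + [H⁺]/K2 + [H⁺]²/(K1K2)) = 1 / (1 + 10^+2.04 + 10^+0.18)
   = 1 / (1 + 109.65 + 1.5136) = 1/112.16 = 0.008916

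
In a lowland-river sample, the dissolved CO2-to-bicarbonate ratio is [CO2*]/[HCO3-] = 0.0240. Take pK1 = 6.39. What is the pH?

pH = 8.01

From K1 = [H⁺][HCO3-]/[CO2*]:  pH = pK1 − log₁₀([CO2*]/[HCO3-])
log₁₀(0.0240) = -1.620
pH = 6.39 − (-1.620) = 8.01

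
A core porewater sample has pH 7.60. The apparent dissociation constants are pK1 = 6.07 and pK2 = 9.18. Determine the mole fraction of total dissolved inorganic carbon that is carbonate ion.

α₂ = 0.0249

α₂ = 1 / (1 + [H⁺]/K2 + [H⁺]²/(K1K2)) = 1 / (1 + 10^+1.58 + 10^+0.05)
   = 1 / (1 + 38.019 + 1.1220) = 1/40.141 = 0.02491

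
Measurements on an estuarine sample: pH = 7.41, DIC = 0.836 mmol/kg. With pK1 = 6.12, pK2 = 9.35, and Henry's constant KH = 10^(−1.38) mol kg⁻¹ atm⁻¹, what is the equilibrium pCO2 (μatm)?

pCO2 = 968 μatm

α₀ = 1 / (1 + K1/[H⁺] + K1K2/[H⁺]²) = 1 / (1 + 10^+1.29 + 10^-0.65)
   = 1 / (1 + 19.498 + 0.22387) = 1/20.722 = 0.04826
[CO2*] = α₀ × DIC = 0.04826 × 0.836 = 0.04034 mmol/kg
pCO2 = [CO2*]/KH = 4.034×10^-5 / 4.169×10^-2 = 968 μatm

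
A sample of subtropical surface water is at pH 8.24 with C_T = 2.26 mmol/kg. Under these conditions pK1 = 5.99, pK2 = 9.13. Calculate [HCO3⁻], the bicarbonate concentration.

[HCO3⁻] = 1.99 mmol/kg

α₁ = 1 / (1 + [H⁺]/K1 + K2/[H⁺]) = 1 / (1 + 10^-2.25 + 10^-0.89)
   = 1 / (1 + 0.0056234 + 0.12882) = 1/1.1344 = 0.8815
[HCO3⁻] = α₁ × DIC = 0.8815 × 2.26 = 1.99 mmol/kg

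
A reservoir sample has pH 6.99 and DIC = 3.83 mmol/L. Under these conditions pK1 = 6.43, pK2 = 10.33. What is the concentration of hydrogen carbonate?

[HCO3⁻] = 3.00 mmol/L

α₁ = 1 / (1 + [H⁺]/K1 + K2/[H⁺]) = 1 / (1 + 10^-0.56 + 10^-3.34)
   = 1 / (1 + 0.27542 + 0.00045709) = 1/1.2759 = 0.7838
[HCO3⁻] = α₁ × DIC = 0.7838 × 3.83 = 3.00 mmol/L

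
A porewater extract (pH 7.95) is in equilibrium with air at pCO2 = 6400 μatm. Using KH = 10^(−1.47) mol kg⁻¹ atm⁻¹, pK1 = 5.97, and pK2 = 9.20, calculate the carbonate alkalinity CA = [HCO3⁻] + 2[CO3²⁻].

[CO2*] = KH · pCO2 = 10^(−1.47) × 6400×10^-6 = 2.169×10^-4 mol/kg
α₀ = 1/(1 + K1/[H⁺] + K1K2/[H⁺]²) = 1/(1 + 10^+1.98 + 10^+0.73) = 0.009816
DIC = [CO2*]/α₀ = 2.169×10^-4 / 0.009816 = 22.09 mmol/kg
CA = (α₁ + 2α₂)·DIC = (0.9375 + 2×0.05272) × 22.09 = 23.0 mmol/kg

CA = 23.0 mmol/kg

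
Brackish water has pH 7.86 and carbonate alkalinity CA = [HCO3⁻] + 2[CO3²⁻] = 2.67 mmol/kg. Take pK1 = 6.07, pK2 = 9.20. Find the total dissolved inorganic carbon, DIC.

DIC = 2.60 mmol/kg

CA = [HCO3⁻] + 2[CO3²⁻] = (α₁ + 2α₂)·DIC
At pH 7.86: [H⁺]/K1 = 10^-1.79 = 0.016218, K2/[H⁺] = 10^-1.34 = 0.045709
α₁ = 1/(1 + 0.016218 + 0.045709) = 1/1.0619 = 0.9417; α₂ = α₁·K2/[H⁺] = 0.04304
α₁ + 2α₂ = 1.0278
DIC = CA / (α₁ + 2α₂) = 2.67 / 1.0278 = 2.60 mmol/kg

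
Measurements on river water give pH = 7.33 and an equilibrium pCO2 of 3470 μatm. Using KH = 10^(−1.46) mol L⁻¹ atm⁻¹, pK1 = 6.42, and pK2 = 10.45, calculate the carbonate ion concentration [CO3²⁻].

[CO2*] = KH · pCO2 = 10^(−1.46) × 3470×10^-6 = 1.203×10^-4 mol/L
α₀ = 1/(1 + K1/[H⁺] + K1K2/[H⁺]²) = 1/(1 + 10^+0.91 + 10^-2.21) = 0.1095
DIC = [CO2*]/α₀ = 1.203×10^-4 / 0.1095 = 1.099 mmol/L
[CO3²⁻] = α₂·DIC; α₂ = 0.0006750, so [CO3²⁻] = 0.0006750 × 1.099 = 0.000742 mmol/L = 0.742 μmol/L

[CO3²⁻] = 0.742 μmol/L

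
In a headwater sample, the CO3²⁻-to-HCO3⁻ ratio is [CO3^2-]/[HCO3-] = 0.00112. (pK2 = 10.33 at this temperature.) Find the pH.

From K2 = [H⁺][CO3^2-]/[HCO3-]:  pH = pK2 + log₁₀([CO3^2-]/[HCO3-])
log₁₀(0.00112) = -2.951
pH = 10.33 + (-2.951) = 7.38

pH = 7.38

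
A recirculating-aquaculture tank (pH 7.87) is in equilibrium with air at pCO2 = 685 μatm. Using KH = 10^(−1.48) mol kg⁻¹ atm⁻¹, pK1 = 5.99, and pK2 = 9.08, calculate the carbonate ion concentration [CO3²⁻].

[CO2*] = KH · pCO2 = 10^(−1.48) × 685×10^-6 = 2.268×10^-5 mol/kg
α₀ = 1/(1 + K1/[H⁺] + K1K2/[H⁺]²) = 1/(1 + 10^+1.88 + 10^+0.67) = 0.01226
DIC = [CO2*]/α₀ = 2.268×10^-5 / 0.01226 = 1.849 mmol/kg
[CO3²⁻] = α₂·DIC; α₂ = 0.05737, so [CO3²⁻] = 0.05737 × 1.849 = 0.106 mmol/kg

[CO3²⁻] = 0.106 mmol/kg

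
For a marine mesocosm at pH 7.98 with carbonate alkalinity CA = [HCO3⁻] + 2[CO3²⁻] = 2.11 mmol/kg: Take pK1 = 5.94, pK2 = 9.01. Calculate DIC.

DIC = 1.96 mmol/kg

CA = [HCO3⁻] + 2[CO3²⁻] = (α₁ + 2α₂)·DIC
At pH 7.98: [H⁺]/K1 = 10^-2.04 = 0.0091201, K2/[H⁺] = 10^-1.03 = 0.093325
α₁ = 1/(1 + 0.0091201 + 0.093325) = 1/1.1024 = 0.9071; α₂ = α₁·K2/[H⁺] = 0.08465
α₁ + 2α₂ = 1.0764
DIC = CA / (α₁ + 2α₂) = 2.11 / 1.0764 = 1.96 mmol/kg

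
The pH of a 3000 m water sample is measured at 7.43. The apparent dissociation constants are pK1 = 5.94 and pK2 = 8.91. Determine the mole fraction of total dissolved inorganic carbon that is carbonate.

α₂ = 0.0311

α₂ = 1 / (1 + [H⁺]/K2 + [H⁺]²/(K1K2)) = 1 / (1 + 10^+1.48 + 10^-0.01)
   = 1 / (1 + 30.200 + 0.97724) = 1/32.177 = 0.03108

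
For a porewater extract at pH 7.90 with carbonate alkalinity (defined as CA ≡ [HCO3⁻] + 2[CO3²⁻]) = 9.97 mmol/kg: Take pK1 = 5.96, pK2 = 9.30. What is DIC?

CA = [HCO3⁻] + 2[CO3²⁻] = (α₁ + 2α₂)·DIC
At pH 7.90: [H⁺]/K1 = 10^-1.94 = 0.011482, K2/[H⁺] = 10^-1.40 = 0.039811
α₁ = 1/(1 + 0.011482 + 0.039811) = 1/1.0513 = 0.9512; α₂ = α₁·K2/[H⁺] = 0.03787
α₁ + 2α₂ = 1.0269
DIC = CA / (α₁ + 2α₂) = 9.97 / 1.0269 = 9.71 mmol/kg

DIC = 9.71 mmol/kg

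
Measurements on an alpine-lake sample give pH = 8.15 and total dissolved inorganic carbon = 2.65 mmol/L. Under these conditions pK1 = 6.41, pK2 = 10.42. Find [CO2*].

[CO2*] = 0.0471 mmol/L

α₀ = 1 / (1 + K1/[H⁺] + K1K2/[H⁺]²) = 1 / (1 + 10^+1.74 + 10^-0.53)
   = 1 / (1 + 54.954 + 0.29512) = 1/56.249 = 0.01778
[CO2*] = α₀ × DIC = 0.01778 × 2.65 = 0.0471 mmol/L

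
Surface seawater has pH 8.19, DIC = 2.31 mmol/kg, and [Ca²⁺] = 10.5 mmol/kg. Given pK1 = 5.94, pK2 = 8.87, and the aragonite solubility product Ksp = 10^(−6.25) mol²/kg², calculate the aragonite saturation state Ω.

Ω = 7.42

α₂ = 1 / (1 + [H⁺]/K2 + [H⁺]²/(K1K2)) = 1 / (1 + 10^+0.68 + 10^-1.57)
   = 1 / (1 + 4.7863 + 0.026915) = 1/5.8132 = 0.1720
[CO3²⁻] = α₂ × DIC = 0.1720 × 2.31 = 0.3974 mmol/kg
Ksp = 10^(−6.25) = 5.623×10^-7
Ω = [Ca²⁺][CO3²⁻]/Ksp = (10.5×10^-3)(3.974×10^-4) / 5.623×10^-7 = 7.42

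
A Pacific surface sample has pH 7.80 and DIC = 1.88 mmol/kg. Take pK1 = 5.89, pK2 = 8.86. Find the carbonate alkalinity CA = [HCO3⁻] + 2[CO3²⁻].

CA = 2.01 mmol/kg

CA = [HCO3⁻] + 2[CO3²⁻] = (α₁ + 2α₂)·DIC
At pH 7.80: [H⁺]/K1 = 10^-1.91 = 0.012303, K2/[H⁺] = 10^-1.06 = 0.087096
α₁ = 1/(1 + 0.012303 + 0.087096) = 1/1.0994 = 0.9096; α₂ = α₁·K2/[H⁺] = 0.07922
α₁ + 2α₂ = 1.0680
CA = 1.0680 × 1.88 = 2.01 mmol/kg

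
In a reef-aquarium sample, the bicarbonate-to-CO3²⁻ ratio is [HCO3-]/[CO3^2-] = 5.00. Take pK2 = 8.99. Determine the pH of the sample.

pH = 8.29

From K2 = [H⁺][CO3^2-]/[HCO3-]:  pH = pK2 − log₁₀([HCO3-]/[CO3^2-])
log₁₀(5.00) = +0.699
pH = 8.99 − (+0.699) = 8.29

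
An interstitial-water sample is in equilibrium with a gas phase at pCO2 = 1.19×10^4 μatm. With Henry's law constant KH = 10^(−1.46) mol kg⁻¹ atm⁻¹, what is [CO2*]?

[CO2*] = 413 μmol/kg

KH = 10^(−1.46) = 3.467×10^-2 mol kg⁻¹ atm⁻¹
[CO2*] = KH · pCO2 = 3.467×10^-2 × 1.19×10^4×10^-6 atm = 4.13×10^-4 mol/kg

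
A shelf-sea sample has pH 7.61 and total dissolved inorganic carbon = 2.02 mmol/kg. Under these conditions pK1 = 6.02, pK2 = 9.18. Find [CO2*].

α₀ = 1 / (1 + K1/[H⁺] + K1K2/[H⁺]²) = 1 / (1 + 10^+1.59 + 10^+0.02)
   = 1 / (1 + 38.905 + 1.0471) = 1/40.952 = 0.02442
[CO2*] = α₀ × DIC = 0.02442 × 2.02 = 0.0493 mmol/kg

[CO2*] = 0.0493 mmol/kg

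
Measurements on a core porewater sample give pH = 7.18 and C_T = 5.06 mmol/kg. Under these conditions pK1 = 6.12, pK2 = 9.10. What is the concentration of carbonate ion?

[CO3²⁻] = 0.0553 mmol/kg

α₂ = 1 / (1 + [H⁺]/K2 + [H⁺]²/(K1K2)) = 1 / (1 + 10^+1.92 + 10^+0.86)
   = 1 / (1 + 83.176 + 7.2444) = 1/91.421 = 0.01094
[CO3²⁻] = α₂ × DIC = 0.01094 × 5.06 = 0.0553 mmol/kg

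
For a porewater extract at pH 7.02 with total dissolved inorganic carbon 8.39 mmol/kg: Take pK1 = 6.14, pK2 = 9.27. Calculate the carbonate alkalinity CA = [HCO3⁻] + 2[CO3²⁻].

CA = 7.46 mmol/kg

CA = [HCO3⁻] + 2[CO3²⁻] = (α₁ + 2α₂)·DIC
At pH 7.02: [H⁺]/K1 = 10^-0.88 = 0.13183, K2/[H⁺] = 10^-2.25 = 0.0056234
α₁ = 1/(1 + 0.13183 + 0.0056234) = 1/1.1374 = 0.8792; α₂ = α₁·K2/[H⁺] = 0.004944
α₁ + 2α₂ = 0.8890
CA = 0.8890 × 8.39 = 7.46 mmol/kg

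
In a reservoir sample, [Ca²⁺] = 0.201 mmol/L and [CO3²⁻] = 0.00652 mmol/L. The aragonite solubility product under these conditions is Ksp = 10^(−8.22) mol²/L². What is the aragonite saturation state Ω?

Ω = 0.217

Ksp = 10^(−8.22) = 6.026×10^-9
Ω = [Ca²⁺][CO3²⁻]/Ksp = (0.201×10^-3)(0.00652×10^-3) / 6.026×10^-9 = 0.217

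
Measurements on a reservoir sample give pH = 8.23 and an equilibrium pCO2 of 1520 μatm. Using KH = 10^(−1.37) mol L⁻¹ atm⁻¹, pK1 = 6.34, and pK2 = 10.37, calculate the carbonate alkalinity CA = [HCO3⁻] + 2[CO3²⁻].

[CO2*] = KH · pCO2 = 10^(−1.37) × 1520×10^-6 = 6.484×10^-5 mol/L
α₀ = 1/(1 + K1/[H⁺] + K1K2/[H⁺]²) = 1/(1 + 10^+1.89 + 10^-0.25) = 0.01263
DIC = [CO2*]/α₀ = 6.484×10^-5 / 0.01263 = 5.134 mmol/L
CA = (α₁ + 2α₂)·DIC = (0.9803 + 2×0.007101) × 5.134 = 5.11 mmol/L

CA = 5.11 mmol/L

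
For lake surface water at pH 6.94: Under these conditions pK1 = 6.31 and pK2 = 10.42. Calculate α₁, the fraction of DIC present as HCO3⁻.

α₁ = 1 / (1 + [H⁺]/K1 + K2/[H⁺]) = 1 / (1 + 10^-0.63 + 10^-3.48)
   = 1 / (1 + 0.23442 + 0.00033113) = 1/1.2348 = 0.8099

α₁ = 0.810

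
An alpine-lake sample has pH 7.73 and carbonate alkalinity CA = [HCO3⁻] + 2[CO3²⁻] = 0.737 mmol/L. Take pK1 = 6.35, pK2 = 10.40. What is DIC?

DIC = 0.766 mmol/L

CA = [HCO3⁻] + 2[CO3²⁻] = (α₁ + 2α₂)·DIC
At pH 7.73: [H⁺]/K1 = 10^-1.38 = 0.041687, K2/[H⁺] = 10^-2.67 = 0.0021380
α₁ = 1/(1 + 0.041687 + 0.0021380) = 1/1.0438 = 0.9580; α₂ = α₁·K2/[H⁺] = 0.002048
α₁ + 2α₂ = 0.9621
DIC = CA / (α₁ + 2α₂) = 0.737 / 0.9621 = 0.766 mmol/L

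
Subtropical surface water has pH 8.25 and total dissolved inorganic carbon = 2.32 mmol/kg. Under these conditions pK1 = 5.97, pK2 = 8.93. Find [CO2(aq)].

[CO2*] = 10.0 μmol/kg

α₀ = 1 / (1 + K1/[H⁺] + K1K2/[H⁺]²) = 1 / (1 + 10^+2.28 + 10^+1.60)
   = 1 / (1 + 190.55 + 39.811) = 1/231.36 = 0.004322
[CO2*] = α₀ × DIC = 0.004322 × 2.32 = 0.0100 mmol/kg = 10.0 μmol/kg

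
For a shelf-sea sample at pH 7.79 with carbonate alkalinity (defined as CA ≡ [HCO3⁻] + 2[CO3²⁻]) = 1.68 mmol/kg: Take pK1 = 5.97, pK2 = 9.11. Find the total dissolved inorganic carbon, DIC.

DIC = 1.63 mmol/kg

CA = [HCO3⁻] + 2[CO3²⁻] = (α₁ + 2α₂)·DIC
At pH 7.79: [H⁺]/K1 = 10^-1.82 = 0.015136, K2/[H⁺] = 10^-1.32 = 0.047863
α₁ = 1/(1 + 0.015136 + 0.047863) = 1/1.0630 = 0.9407; α₂ = α₁·K2/[H⁺] = 0.04503
α₁ + 2α₂ = 1.0308
DIC = CA / (α₁ + 2α₂) = 1.68 / 1.0308 = 1.63 mmol/kg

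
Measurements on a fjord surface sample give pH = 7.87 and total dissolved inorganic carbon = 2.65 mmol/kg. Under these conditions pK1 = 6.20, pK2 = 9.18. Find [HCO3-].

[HCO3⁻] = 2.48 mmol/kg

α₁ = 1 / (1 + [H⁺]/K1 + K2/[H⁺]) = 1 / (1 + 10^-1.67 + 10^-1.31)
   = 1 / (1 + 0.021380 + 0.048978) = 1/1.0704 = 0.9343
[HCO3⁻] = α₁ × DIC = 0.9343 × 2.65 = 2.48 mmol/kg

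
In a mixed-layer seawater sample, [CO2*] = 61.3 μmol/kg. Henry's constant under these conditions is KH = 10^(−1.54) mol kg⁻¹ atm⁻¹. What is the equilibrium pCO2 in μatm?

pCO2 = 2130 μatm

KH = 10^(−1.54) = 2.884×10^-2 mol kg⁻¹ atm⁻¹
pCO2 = [CO2*]/KH = 61.3×10^-6 / 2.884×10^-2 = 2.13×10^-3 atm = 2130 μatm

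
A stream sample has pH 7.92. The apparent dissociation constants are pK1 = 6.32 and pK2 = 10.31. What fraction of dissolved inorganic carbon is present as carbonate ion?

α₂ = 1 / (1 + [H⁺]/K2 + [H⁺]²/(K1K2)) = 1 / (1 + 10^+2.39 + 10^+0.79)
   = 1 / (1 + 245.47 + 6.1660) = 1/252.64 = 0.003958

α₂ = 0.00396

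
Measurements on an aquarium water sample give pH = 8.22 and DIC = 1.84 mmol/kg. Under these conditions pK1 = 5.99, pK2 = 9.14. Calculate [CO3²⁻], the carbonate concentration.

[CO3²⁻] = 0.196 mmol/kg

α₂ = 1 / (1 + [H⁺]/K2 + [H⁺]²/(K1K2)) = 1 / (1 + 10^+0.92 + 10^-1.31)
   = 1 / (1 + 8.3176 + 0.048978) = 1/9.3666 = 0.1068
[CO3²⁻] = α₂ × DIC = 0.1068 × 1.84 = 0.196 mmol/kg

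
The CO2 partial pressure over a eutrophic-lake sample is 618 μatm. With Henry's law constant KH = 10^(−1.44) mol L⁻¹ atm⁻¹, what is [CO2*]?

[CO2*] = 22.4 μmol/L

KH = 10^(−1.44) = 3.631×10^-2 mol L⁻¹ atm⁻¹
[CO2*] = KH · pCO2 = 3.631×10^-2 × 618×10^-6 atm = 2.24×10^-5 mol/L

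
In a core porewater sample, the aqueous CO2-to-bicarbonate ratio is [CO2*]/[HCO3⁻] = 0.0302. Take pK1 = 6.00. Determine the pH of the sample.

From K1 = [H⁺][HCO3⁻]/[CO2*]:  pH = pK1 − log₁₀([CO2*]/[HCO3⁻])
log₁₀(0.0302) = -1.520
pH = 6.00 − (-1.520) = 7.52

pH = 7.52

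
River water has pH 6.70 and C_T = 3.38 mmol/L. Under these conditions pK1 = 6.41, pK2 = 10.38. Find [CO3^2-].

[CO3²⁻] = 0.467 μmol/L

α₂ = 1 / (1 + [H⁺]/K2 + [H⁺]²/(K1K2)) = 1 / (1 + 10^+3.68 + 10^+3.39)
   = 1 / (1 + 4786.3 + 2454.7) = 1/7242.0 = 0.0001381
[CO3²⁻] = α₂ × DIC = 0.0001381 × 3.38 = 0.000467 mmol/L = 0.467 μmol/L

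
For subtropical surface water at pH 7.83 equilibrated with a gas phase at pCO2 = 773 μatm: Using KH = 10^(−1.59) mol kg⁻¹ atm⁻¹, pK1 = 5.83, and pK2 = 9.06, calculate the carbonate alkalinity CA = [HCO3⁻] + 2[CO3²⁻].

[CO2*] = KH · pCO2 = 10^(−1.59) × 773×10^-6 = 1.987×10^-5 mol/kg
α₀ = 1/(1 + K1/[H⁺] + K1K2/[H⁺]²) = 1/(1 + 10^+2.00 + 10^+0.77) = 0.009356
DIC = [CO2*]/α₀ = 1.987×10^-5 / 0.009356 = 2.124 mmol/kg
CA = (α₁ + 2α₂)·DIC = (0.9356 + 2×0.05509) × 2.124 = 2.22 mmol/kg

CA = 2.22 mmol/kg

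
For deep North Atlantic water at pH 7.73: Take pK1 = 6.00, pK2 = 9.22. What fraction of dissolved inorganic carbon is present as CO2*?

α₀ = 1 / (1 + K1/[H⁺] + K1K2/[H⁺]²) = 1 / (1 + 10^+1.73 + 10^+0.24)
   = 1 / (1 + 53.703 + 1.7378) = 1/56.441 = 0.01772

α₀ = 0.0177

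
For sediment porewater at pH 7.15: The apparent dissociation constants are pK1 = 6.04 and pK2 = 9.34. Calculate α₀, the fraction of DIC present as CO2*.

α₀ = 0.0716

α₀ = 1 / (1 + K1/[H⁺] + K1K2/[H⁺]²) = 1 / (1 + 10^+1.11 + 10^-1.08)
   = 1 / (1 + 12.882 + 0.083176) = 1/13.966 = 0.07160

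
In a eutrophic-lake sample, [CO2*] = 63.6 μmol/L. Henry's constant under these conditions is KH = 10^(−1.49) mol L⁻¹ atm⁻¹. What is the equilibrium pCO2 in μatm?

pCO2 = 1970 μatm

KH = 10^(−1.49) = 3.236×10^-2 mol L⁻¹ atm⁻¹
pCO2 = [CO2*]/KH = 63.6×10^-6 / 3.236×10^-2 = 1.97×10^-3 atm = 1970 μatm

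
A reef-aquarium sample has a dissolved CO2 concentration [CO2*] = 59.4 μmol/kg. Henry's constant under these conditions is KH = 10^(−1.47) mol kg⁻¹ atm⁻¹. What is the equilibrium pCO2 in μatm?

KH = 10^(−1.47) = 3.388×10^-2 mol kg⁻¹ atm⁻¹
pCO2 = [CO2*]/KH = 59.4×10^-6 / 3.388×10^-2 = 1.75×10^-3 atm = 1750 μatm

pCO2 = 1750 μatm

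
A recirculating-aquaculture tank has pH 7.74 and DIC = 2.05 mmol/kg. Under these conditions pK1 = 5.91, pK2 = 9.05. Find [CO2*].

α₀ = 1 / (1 + K1/[H⁺] + K1K2/[H⁺]²) = 1 / (1 + 10^+1.83 + 10^+0.52)
   = 1 / (1 + 67.608 + 3.3113) = 1/71.920 = 0.01390
[CO2*] = α₀ × DIC = 0.01390 × 2.05 = 0.0285 mmol/kg

[CO2*] = 0.0285 mmol/kg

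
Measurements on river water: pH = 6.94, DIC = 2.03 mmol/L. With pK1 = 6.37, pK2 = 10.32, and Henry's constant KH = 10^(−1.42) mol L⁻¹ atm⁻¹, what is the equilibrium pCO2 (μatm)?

α₀ = 1 / (1 + K1/[H⁺] + K1K2/[H⁺]²) = 1 / (1 + 10^+0.57 + 10^-2.81)
   = 1 / (1 + 3.7154 + 0.0015488) = 1/4.7169 = 0.2120
[CO2*] = α₀ × DIC = 0.2120 × 2.03 = 0.4304 mmol/L
pCO2 = [CO2*]/KH = 4.304×10^-4 / 3.802×10^-2 = 1.13×10^4 μatm

pCO2 = 1.13×10^4 μatm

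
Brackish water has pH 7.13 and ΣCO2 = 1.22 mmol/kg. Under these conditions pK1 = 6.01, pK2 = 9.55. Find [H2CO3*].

[CO2*] = 0.0857 mmol/kg

α₀ = 1 / (1 + K1/[H⁺] + K1K2/[H⁺]²) = 1 / (1 + 10^+1.12 + 10^-1.30)
   = 1 / (1 + 13.183 + 0.050119) = 1/14.233 = 0.07026
[CO2*] = α₀ × DIC = 0.07026 × 1.22 = 0.0857 mmol/kg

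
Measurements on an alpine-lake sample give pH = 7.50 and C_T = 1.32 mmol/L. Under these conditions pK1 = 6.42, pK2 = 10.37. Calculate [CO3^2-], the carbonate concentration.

[CO3²⁻] = 1.64 μmol/L

α₂ = 1 / (1 + [H⁺]/K2 + [H⁺]²/(K1K2)) = 1 / (1 + 10^+2.87 + 10^+1.79)
   = 1 / (1 + 741.31 + 61.660) = 1/803.97 = 0.001244
[CO3²⁻] = α₂ × DIC = 0.001244 × 1.32 = 0.00164 mmol/L = 1.64 μmol/L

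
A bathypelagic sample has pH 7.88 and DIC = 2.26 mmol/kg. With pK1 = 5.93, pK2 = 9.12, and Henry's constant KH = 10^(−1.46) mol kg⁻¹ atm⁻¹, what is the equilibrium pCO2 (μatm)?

pCO2 = 684 μatm

α₀ = 1 / (1 + K1/[H⁺] + K1K2/[H⁺]²) = 1 / (1 + 10^+1.95 + 10^+0.71)
   = 1 / (1 + 89.125 + 5.1286) = 1/95.254 = 0.01050
[CO2*] = α₀ × DIC = 0.01050 × 2.26 = 0.02373 mmol/kg
pCO2 = [CO2*]/KH = 2.373×10^-5 / 3.467×10^-2 = 684 μatm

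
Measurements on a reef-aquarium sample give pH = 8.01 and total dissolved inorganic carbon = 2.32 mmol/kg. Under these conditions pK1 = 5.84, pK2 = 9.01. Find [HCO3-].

α₁ = 1 / (1 + [H⁺]/K1 + K2/[H⁺]) = 1 / (1 + 10^-2.17 + 10^-1.00)
   = 1 / (1 + 0.0067608 + 0.10000) = 1/1.1068 = 0.9035
[HCO3⁻] = α₁ × DIC = 0.9035 × 2.32 = 2.10 mmol/kg

[HCO3⁻] = 2.10 mmol/kg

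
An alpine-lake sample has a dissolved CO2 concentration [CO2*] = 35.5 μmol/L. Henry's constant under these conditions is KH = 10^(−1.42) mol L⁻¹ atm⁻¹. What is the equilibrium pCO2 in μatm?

KH = 10^(−1.42) = 3.802×10^-2 mol L⁻¹ atm⁻¹
pCO2 = [CO2*]/KH = 35.5×10^-6 / 3.802×10^-2 = 9.34×10^-4 atm = 934 μatm

pCO2 = 934 μatm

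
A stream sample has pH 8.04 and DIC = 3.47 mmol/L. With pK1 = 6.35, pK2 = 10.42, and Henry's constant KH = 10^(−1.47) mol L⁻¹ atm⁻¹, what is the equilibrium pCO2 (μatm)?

α₀ = 1 / (1 + K1/[H⁺] + K1K2/[H⁺]²) = 1 / (1 + 10^+1.69 + 10^-0.69)
   = 1 / (1 + 48.978 + 0.20417) = 1/50.182 = 0.01993
[CO2*] = α₀ × DIC = 0.01993 × 3.47 = 0.06915 mmol/L
pCO2 = [CO2*]/KH = 6.915×10^-5 / 3.388×10^-2 = 2040 μatm

pCO2 = 2040 μatm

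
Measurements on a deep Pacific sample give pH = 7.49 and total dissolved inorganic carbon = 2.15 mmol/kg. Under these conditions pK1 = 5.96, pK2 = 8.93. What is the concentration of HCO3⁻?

[HCO3⁻] = 2.02 mmol/kg

α₁ = 1 / (1 + [H⁺]/K1 + K2/[H⁺]) = 1 / (1 + 10^-1.53 + 10^-1.44)
   = 1 / (1 + 0.029512 + 0.036308) = 1/1.0658 = 0.9382
[HCO3⁻] = α₁ × DIC = 0.9382 × 2.15 = 2.02 mmol/kg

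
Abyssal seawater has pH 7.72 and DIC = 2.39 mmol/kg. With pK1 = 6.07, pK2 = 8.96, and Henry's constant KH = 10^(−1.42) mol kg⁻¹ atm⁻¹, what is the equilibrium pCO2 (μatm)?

α₀ = 1 / (1 + K1/[H⁺] + K1K2/[H⁺]²) = 1 / (1 + 10^+1.65 + 10^+0.41)
   = 1 / (1 + 44.668 + 2.5704) = 1/48.239 = 0.02073
[CO2*] = α₀ × DIC = 0.02073 × 2.39 = 0.04955 mmol/kg
pCO2 = [CO2*]/KH = 4.955×10^-5 / 3.802×10^-2 = 1300 μatm

pCO2 = 1300 μatm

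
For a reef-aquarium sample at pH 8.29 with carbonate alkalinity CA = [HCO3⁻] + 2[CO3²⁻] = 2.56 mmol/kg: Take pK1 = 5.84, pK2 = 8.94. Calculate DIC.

CA = [HCO3⁻] + 2[CO3²⁻] = (α₁ + 2α₂)·DIC
At pH 8.29: [H⁺]/K1 = 10^-2.45 = 0.0035481, K2/[H⁺] = 10^-0.65 = 0.22387
α₁ = 1/(1 + 0.0035481 + 0.22387) = 1/1.2274 = 0.8147; α₂ = α₁·K2/[H⁺] = 0.1824
α₁ + 2α₂ = 1.1795
DIC = CA / (α₁ + 2α₂) = 2.56 / 1.1795 = 2.17 mmol/kg

DIC = 2.17 mmol/kg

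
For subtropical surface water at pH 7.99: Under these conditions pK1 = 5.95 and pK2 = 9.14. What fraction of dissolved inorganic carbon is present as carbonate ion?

α₂ = 1 / (1 + [H⁺]/K2 + [H⁺]²/(K1K2)) = 1 / (1 + 10^+1.15 + 10^-0.89)
   = 1 / (1 + 14.125 + 0.12882) = 1/15.254 = 0.06556

α₂ = 0.0656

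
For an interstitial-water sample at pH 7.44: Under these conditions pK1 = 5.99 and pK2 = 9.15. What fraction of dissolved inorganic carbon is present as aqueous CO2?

α₀ = 1 / (1 + K1/[H⁺] + K1K2/[H⁺]²) = 1 / (1 + 10^+1.45 + 10^-0.26)
   = 1 / (1 + 28.184 + 0.54954) = 1/29.733 = 0.03363

α₀ = 0.0336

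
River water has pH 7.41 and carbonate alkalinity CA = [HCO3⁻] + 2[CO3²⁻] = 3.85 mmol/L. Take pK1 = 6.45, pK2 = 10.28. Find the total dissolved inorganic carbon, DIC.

CA = [HCO3⁻] + 2[CO3²⁻] = (α₁ + 2α₂)·DIC
At pH 7.41: [H⁺]/K1 = 10^-0.96 = 0.10965, K2/[H⁺] = 10^-2.87 = 0.0013490
α₁ = 1/(1 + 0.10965 + 0.0013490) = 1/1.1110 = 0.9001; α₂ = α₁·K2/[H⁺] = 0.001214
α₁ + 2α₂ = 0.9025
DIC = CA / (α₁ + 2α₂) = 3.85 / 0.9025 = 4.27 mmol/L

DIC = 4.27 mmol/L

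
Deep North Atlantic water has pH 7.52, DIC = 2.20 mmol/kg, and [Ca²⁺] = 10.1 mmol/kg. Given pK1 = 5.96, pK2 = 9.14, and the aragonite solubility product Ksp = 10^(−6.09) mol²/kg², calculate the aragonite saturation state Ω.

Ω = 0.624

α₂ = 1 / (1 + [H⁺]/K2 + [H⁺]²/(K1K2)) = 1 / (1 + 10^+1.62 + 10^+0.06)
   = 1 / (1 + 41.687 + 1.1482) = 1/43.835 = 0.02281
[CO3²⁻] = α₂ × DIC = 0.02281 × 2.20 = 0.05019 mmol/kg
Ksp = 10^(−6.09) = 8.128×10^-7
Ω = [Ca²⁺][CO3²⁻]/Ksp = (10.1×10^-3)(5.019×10^-5) / 8.128×10^-7 = 0.624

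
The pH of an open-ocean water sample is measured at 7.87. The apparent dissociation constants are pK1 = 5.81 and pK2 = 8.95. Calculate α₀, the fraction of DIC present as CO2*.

α₀ = 0.00798

α₀ = 1 / (1 + K1/[H⁺] + K1K2/[H⁺]²) = 1 / (1 + 10^+2.06 + 10^+0.98)
   = 1 / (1 + 114.82 + 9.5499) = 1/125.37 = 0.007977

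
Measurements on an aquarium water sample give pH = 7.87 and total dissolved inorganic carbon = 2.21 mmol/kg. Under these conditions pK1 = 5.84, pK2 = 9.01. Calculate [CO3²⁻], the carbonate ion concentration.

α₂ = 1 / (1 + [H⁺]/K2 + [H⁺]²/(K1K2)) = 1 / (1 + 10^+1.14 + 10^-0.89)
   = 1 / (1 + 13.804 + 0.12882) = 1/14.933 = 0.06697
[CO3²⁻] = α₂ × DIC = 0.06697 × 2.21 = 0.148 mmol/kg

[CO3²⁻] = 0.148 mmol/kg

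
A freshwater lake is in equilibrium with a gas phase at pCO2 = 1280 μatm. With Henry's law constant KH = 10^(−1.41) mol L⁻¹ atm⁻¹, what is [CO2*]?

KH = 10^(−1.41) = 3.890×10^-2 mol L⁻¹ atm⁻¹
[CO2*] = KH · pCO2 = 3.890×10^-2 × 1280×10^-6 atm = 4.98×10^-5 mol/L

[CO2*] = 49.8 μmol/L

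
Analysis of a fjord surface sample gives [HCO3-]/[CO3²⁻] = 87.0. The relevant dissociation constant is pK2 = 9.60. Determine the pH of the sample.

pH = 7.66

From K2 = [H⁺][CO3²⁻]/[HCO3-]:  pH = pK2 − log₁₀([HCO3-]/[CO3²⁻])
log₁₀(87.0) = +1.940
pH = 9.60 − (+1.940) = 7.66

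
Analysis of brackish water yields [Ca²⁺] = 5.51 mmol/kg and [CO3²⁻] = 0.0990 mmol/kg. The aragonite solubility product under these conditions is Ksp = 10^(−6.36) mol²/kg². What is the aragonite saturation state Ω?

Ω = 1.25

Ksp = 10^(−6.36) = 4.365×10^-7
Ω = [Ca²⁺][CO3²⁻]/Ksp = (5.51×10^-3)(0.0990×10^-3) / 4.365×10^-7 = 1.25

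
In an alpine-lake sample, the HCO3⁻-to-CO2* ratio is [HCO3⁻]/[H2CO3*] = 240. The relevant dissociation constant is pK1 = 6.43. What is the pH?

From K1 = [H⁺][HCO3⁻]/[H2CO3*]:  pH = pK1 + log₁₀([HCO3⁻]/[H2CO3*])
log₁₀(240) = +2.380
pH = 6.43 + (+2.380) = 8.81

pH = 8.81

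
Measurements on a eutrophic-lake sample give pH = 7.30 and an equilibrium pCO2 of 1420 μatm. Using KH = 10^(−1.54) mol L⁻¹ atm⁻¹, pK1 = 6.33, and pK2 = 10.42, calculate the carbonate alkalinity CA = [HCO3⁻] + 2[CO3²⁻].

[CO2*] = KH · pCO2 = 10^(−1.54) × 1420×10^-6 = 4.095×10^-5 mol/L
α₀ = 1/(1 + K1/[H⁺] + K1K2/[H⁺]²) = 1/(1 + 10^+0.97 + 10^-2.15) = 0.09672
DIC = [CO2*]/α₀ = 4.095×10^-5 / 0.09672 = 0.4234 mmol/L
CA = (α₁ + 2α₂)·DIC = (0.9026 + 2×0.0006847) × 0.4234 = 0.383 mmol/L

CA = 0.383 mmol/L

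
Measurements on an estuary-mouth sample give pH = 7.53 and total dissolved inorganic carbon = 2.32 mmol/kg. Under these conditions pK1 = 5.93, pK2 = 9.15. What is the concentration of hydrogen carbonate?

α₁ = 1 / (1 + [H⁺]/K1 + K2/[H⁺]) = 1 / (1 + 10^-1.60 + 10^-1.62)
   = 1 / (1 + 0.025119 + 0.023988) = 1/1.0491 = 0.9532
[HCO3⁻] = α₁ × DIC = 0.9532 × 2.32 = 2.21 mmol/kg

[HCO3⁻] = 2.21 mmol/kg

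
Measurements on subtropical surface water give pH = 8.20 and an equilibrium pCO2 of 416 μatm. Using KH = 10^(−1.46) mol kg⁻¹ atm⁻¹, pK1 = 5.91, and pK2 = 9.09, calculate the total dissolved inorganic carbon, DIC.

DIC = 3.19 mmol/kg

[CO2*] = KH · pCO2 = 10^(−1.46) × 416×10^-6 = 1.442×10^-5 mol/kg
α₀ = 1/(1 + K1/[H⁺] + K1K2/[H⁺]²) = 1/(1 + 10^+2.29 + 10^+1.40) = 0.004523
DIC = [CO2*]/α₀ = 1.442×10^-5 / 0.004523 = 3.19 mmol/kg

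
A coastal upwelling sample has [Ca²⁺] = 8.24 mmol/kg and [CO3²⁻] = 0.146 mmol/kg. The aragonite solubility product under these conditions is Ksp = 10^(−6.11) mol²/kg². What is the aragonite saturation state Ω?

Ω = 1.55

Ksp = 10^(−6.11) = 7.762×10^-7
Ω = [Ca²⁺][CO3²⁻]/Ksp = (8.24×10^-3)(0.146×10^-3) / 7.762×10^-7 = 1.55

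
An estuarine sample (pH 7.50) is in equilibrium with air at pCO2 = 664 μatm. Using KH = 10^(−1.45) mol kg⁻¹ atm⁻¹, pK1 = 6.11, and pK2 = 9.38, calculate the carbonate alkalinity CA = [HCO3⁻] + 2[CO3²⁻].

[CO2*] = KH · pCO2 = 10^(−1.45) × 664×10^-6 = 2.356×10^-5 mol/kg
α₀ = 1/(1 + K1/[H⁺] + K1K2/[H⁺]²) = 1/(1 + 10^+1.39 + 10^-0.49) = 0.03865
DIC = [CO2*]/α₀ = 2.356×10^-5 / 0.03865 = 0.6095 mmol/kg
CA = (α₁ + 2α₂)·DIC = (0.9488 + 2×0.01251) × 0.6095 = 0.594 mmol/kg

CA = 0.594 mmol/kg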